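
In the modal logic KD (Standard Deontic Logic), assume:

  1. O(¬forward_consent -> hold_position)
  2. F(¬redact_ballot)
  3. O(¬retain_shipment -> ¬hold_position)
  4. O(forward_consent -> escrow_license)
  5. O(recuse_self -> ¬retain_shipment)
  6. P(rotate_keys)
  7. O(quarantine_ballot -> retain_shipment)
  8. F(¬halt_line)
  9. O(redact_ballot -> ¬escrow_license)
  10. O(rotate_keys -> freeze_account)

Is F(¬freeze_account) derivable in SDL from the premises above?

No

Premise 10 is O(rotate_keys -> freeze_account), but O(rotate_keys) is not derivable from the premises (the permission P(rotate_keys) asserts only ¬O(¬rotate_keys), not O(rotate_keys)), so it does not yield O(freeze_account).
No other premise forces O(freeze_account). An ideal world satisfying every premise can still have ¬freeze_account true, so F(¬freeze_account) is not derivable.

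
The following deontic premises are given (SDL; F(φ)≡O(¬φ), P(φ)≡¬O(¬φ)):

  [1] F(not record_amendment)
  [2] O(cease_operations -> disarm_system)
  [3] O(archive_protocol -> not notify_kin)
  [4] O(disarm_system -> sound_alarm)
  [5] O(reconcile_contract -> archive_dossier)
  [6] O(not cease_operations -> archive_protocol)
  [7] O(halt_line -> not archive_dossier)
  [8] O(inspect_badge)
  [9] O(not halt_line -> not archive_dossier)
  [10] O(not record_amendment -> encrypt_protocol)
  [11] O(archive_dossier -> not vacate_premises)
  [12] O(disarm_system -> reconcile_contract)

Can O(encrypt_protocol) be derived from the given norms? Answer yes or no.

No

Premise 10 is O(not record_amendment -> encrypt_protocol), but O(not record_amendment) is not derivable from the premises, so it does not yield O(encrypt_protocol).
No other premise forces O(encrypt_protocol). An ideal world satisfying every premise can still have encrypt_protocol false, so O(encrypt_protocol) is not derivable.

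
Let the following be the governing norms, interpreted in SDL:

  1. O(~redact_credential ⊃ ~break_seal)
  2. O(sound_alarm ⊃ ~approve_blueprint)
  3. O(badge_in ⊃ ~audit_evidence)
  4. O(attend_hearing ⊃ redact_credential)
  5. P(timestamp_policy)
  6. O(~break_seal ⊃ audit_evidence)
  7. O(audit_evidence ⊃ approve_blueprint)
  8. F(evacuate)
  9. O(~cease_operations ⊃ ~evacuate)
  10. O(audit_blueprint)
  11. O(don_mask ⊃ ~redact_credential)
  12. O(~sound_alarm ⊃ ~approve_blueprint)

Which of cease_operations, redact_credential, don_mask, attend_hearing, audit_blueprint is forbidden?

don_mask

Premises 2 and 12 are O(sound_alarm ⊃ ~approve_blueprint) and O(~sound_alarm ⊃ ~approve_blueprint); every ideal world satisfies sound_alarm or ~sound_alarm, so in either case ~approve_blueprint holds — hence O(~approve_blueprint).
Premise 7 is O(audit_evidence ⊃ approve_blueprint); contrapositively O(~approve_blueprint ⊃ ~audit_evidence). Since O(~approve_blueprint) holds, K gives O(~audit_evidence).
The contrapositive of premise 6 (O(~break_seal ⊃ audit_evidence)) is O(~audit_evidence ⊃ break_seal), and O(~audit_evidence) is already established, so O(break_seal).
The contrapositive of premise 1 (O(~redact_credential ⊃ ~break_seal)) is O(break_seal ⊃ redact_credential), and O(break_seal) is already established, so O(redact_credential).
The contrapositive of premise 11 (O(don_mask ⊃ ~redact_credential)) is O(redact_credential ⊃ ~don_mask), and O(redact_credential) is already established, so O(~don_mask).
So O(~don_mask) holds, i.e. don_mask is forbidden. None of the other listed options is forbidden under the premises.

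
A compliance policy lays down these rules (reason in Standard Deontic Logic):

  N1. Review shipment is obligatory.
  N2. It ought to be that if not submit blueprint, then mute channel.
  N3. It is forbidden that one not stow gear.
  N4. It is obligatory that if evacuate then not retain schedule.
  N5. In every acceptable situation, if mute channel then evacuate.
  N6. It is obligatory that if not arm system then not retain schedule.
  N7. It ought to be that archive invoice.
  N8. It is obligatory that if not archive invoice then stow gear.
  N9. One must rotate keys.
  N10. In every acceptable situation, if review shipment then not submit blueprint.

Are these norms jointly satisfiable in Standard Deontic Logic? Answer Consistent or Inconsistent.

Consistent

Premise 8 is O(¬archive_invoice → stow_gear); even if O(stow_gear) held, inferring O(¬archive_invoice) would be affirming the consequent — invalid.
So O(¬archive_invoice) is not derivable, and the apparent clash with O(archive_invoice) does not arise.
A world satisfying every obligation exists (e.g. archive_invoice=true, arm_system=false, evacuate=true, mute_channel=true, retain_schedule=false, review_shipment=true, rotate_keys=true, stow_gear=true, submit_blueprint=false); no atom is both obligatory and forbidden, so the set is consistent.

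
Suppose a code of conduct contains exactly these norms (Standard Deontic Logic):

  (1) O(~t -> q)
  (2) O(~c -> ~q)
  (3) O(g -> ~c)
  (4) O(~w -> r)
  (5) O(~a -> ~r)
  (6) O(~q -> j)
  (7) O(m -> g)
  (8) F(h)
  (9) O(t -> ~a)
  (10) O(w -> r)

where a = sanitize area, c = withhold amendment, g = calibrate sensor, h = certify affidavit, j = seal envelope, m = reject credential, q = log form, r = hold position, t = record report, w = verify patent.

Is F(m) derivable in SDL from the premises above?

Yes

Premises 10 and 4 are O(w -> r) and O(~w -> r); every ideal world satisfies w or ~w, so in either case r holds — hence O(r).
Premise 5, O(~a -> ~r), contraposes to O(r -> a); with O(r) we get O(a).
The contrapositive of premise 9 (O(t -> ~a)) is O(a -> ~t), and O(a) is already established, so O(~t).
From O(~t) and premise 1, O(~t -> q), we obtain O(q).
Premise 2, O(~c -> ~q), contraposes to O(q -> c); with O(q) we get O(c).
Premise 3, O(g -> ~c), contraposes to O(c -> ~g); with O(c) we get O(~g).
The contrapositive of premise 7 (O(m -> g)) is O(~g -> ~m), and O(~g) is already established, so O(~m).
Premises 6, 8 do not contribute to this derivation.
So O(~m) holds, i.e. F(m). The claim follows.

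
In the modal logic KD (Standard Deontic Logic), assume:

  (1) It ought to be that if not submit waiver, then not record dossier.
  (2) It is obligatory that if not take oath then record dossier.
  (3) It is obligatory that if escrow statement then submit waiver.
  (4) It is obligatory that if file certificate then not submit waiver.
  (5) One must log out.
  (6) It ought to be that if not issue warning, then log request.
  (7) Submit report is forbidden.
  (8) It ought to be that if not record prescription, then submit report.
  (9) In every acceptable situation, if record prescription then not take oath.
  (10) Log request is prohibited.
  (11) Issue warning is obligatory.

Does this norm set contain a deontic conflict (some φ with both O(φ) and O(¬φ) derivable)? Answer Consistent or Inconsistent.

Premise 6 is O(¬issue_warning → log_request), but O(¬issue_warning) is not derivable from the premises, so it does not yield O(log_request).
So O(log_request) is not derivable, and the apparent clash with O(¬log_request) does not arise.
A world satisfying every obligation exists (e.g. escrow_statement=false, file_certificate=false, issue_warning=true, log_out=true, log_request=false, record_dossier=true, record_prescription=true, submit_report=false, submit_waiver=true, take_oath=false); no atom is both obligatory and forbidden, so the set is consistent.

Consistent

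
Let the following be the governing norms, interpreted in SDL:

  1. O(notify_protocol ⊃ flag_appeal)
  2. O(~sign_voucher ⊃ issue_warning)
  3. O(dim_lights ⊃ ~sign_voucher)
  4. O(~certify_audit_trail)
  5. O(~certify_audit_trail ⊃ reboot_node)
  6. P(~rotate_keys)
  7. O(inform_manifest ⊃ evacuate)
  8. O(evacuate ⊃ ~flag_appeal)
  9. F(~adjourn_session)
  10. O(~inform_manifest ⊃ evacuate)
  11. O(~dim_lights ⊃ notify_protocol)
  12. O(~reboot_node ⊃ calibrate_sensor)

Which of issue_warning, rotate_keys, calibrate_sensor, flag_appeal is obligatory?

issue_warning

Premises 10 and 7 are O(~inform_manifest ⊃ evacuate) and O(inform_manifest ⊃ evacuate); every ideal world satisfies ~inform_manifest or inform_manifest, so in either case evacuate holds — hence O(evacuate).
Premise 8 is O(evacuate ⊃ ~flag_appeal); since O(evacuate), deontic closure gives O(~flag_appeal).
Premise 1, O(notify_protocol ⊃ flag_appeal), contraposes to O(~flag_appeal ⊃ ~notify_protocol); with O(~flag_appeal) we get O(~notify_protocol).
Premise 11 is O(~dim_lights ⊃ notify_protocol); contrapositively O(~notify_protocol ⊃ dim_lights). Since O(~notify_protocol) holds, K gives O(dim_lights).
From O(dim_lights) and premise 3, O(dim_lights ⊃ ~sign_voucher), we obtain O(~sign_voucher).
Applying K to premise 2 (O(~sign_voucher ⊃ issue_warning)) and O(~sign_voucher) yields O(issue_warning).
So O(issue_warning) holds — issue_warning is obligatory. None of the other listed options is made obligatory by any chain of premises.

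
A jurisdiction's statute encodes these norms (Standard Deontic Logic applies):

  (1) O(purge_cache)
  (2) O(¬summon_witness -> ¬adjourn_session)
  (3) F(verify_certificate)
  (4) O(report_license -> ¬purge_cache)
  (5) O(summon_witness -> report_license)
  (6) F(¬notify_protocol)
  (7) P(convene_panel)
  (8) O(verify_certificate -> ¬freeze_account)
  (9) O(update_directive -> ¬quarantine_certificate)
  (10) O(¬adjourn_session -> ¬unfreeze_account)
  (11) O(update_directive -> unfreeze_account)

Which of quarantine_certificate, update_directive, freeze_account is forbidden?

Premise 1 gives O(purge_cache).
Premise 4 is O(report_license -> ¬purge_cache); contrapositively O(purge_cache -> ¬report_license). Since O(purge_cache) holds, K gives O(¬report_license).
The contrapositive of premise 5 (O(summon_witness -> report_license)) is O(¬report_license -> ¬summon_witness), and O(¬report_license) is already established, so O(¬summon_witness).
With premise 2, O(¬summon_witness -> ¬adjourn_session), the K-axiom yields O(¬adjourn_session).
With premise 10, O(¬adjourn_session -> ¬unfreeze_account), the K-axiom yields O(¬unfreeze_account).
Premise 11, O(update_directive -> unfreeze_account), contraposes to O(¬unfreeze_account -> ¬update_directive); with O(¬unfreeze_account) we get O(¬update_directive).
So O(¬update_directive) holds, i.e. update_directive is forbidden. None of the other listed options is forbidden under the premises.

update_directive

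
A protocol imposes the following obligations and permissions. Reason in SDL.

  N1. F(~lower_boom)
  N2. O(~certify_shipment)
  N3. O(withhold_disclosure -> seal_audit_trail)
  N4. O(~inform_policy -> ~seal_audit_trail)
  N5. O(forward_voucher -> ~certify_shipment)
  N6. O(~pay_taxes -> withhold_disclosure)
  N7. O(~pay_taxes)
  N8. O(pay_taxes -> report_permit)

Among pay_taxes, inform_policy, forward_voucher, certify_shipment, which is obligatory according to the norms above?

Premise 7 states O(~pay_taxes) outright.
Premise 6 is O(~pay_taxes -> withhold_disclosure); since O(~pay_taxes), deontic closure gives O(withhold_disclosure).
From O(withhold_disclosure) and premise 3, O(withhold_disclosure -> seal_audit_trail), we obtain O(seal_audit_trail).
The contrapositive of premise 4 (O(~inform_policy -> ~seal_audit_trail)) is O(seal_audit_trail -> inform_policy), and O(seal_audit_trail) is already established, so O(inform_policy).
So O(inform_policy) holds — inform_policy is obligatory. None of the other listed options is made obligatory by any chain of premises.

inform_policy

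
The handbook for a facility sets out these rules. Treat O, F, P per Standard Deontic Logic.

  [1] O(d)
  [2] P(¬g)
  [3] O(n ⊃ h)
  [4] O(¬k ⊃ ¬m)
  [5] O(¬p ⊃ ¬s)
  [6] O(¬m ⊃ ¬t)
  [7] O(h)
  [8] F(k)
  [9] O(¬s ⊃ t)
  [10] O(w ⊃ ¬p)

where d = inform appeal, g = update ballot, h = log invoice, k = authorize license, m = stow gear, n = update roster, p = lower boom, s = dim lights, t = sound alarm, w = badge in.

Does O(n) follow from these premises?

No

Premise 3 is O(n ⊃ h); even if O(h) held, inferring O(n) would be affirming the consequent — invalid.
No other premise forces O(n). An ideal world satisfying every premise can still have n false, so O(n) is not derivable.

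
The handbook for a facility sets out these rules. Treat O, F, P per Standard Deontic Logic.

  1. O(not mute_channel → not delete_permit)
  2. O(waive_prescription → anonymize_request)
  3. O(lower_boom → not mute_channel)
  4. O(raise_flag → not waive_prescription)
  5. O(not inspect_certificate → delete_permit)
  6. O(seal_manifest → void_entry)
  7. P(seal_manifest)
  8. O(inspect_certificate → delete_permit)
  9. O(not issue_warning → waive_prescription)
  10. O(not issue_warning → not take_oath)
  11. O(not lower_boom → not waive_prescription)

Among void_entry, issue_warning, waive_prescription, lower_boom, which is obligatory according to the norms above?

issue_warning

Premises 8 and 5 are O(inspect_certificate → delete_permit) and O(not inspect_certificate → delete_permit); every ideal world satisfies inspect_certificate or not inspect_certificate, so in either case delete_permit holds — hence O(delete_permit).
Premise 1, O(not mute_channel → not delete_permit), contraposes to O(delete_permit → mute_channel); with O(delete_permit) we get O(mute_channel).
Premise 3 is O(lower_boom → not mute_channel); contrapositively O(mute_channel → not lower_boom). Since O(mute_channel) holds, K gives O(not lower_boom).
With premise 11, O(not lower_boom → not waive_prescription), the K-axiom yields O(not waive_prescription).
Premise 9, O(not issue_warning → waive_prescription), contraposes to O(not waive_prescription → issue_warning); with O(not waive_prescription) we get O(issue_warning).
So O(issue_warning) holds — issue_warning is obligatory. None of the other listed options is made obligatory by any chain of premises.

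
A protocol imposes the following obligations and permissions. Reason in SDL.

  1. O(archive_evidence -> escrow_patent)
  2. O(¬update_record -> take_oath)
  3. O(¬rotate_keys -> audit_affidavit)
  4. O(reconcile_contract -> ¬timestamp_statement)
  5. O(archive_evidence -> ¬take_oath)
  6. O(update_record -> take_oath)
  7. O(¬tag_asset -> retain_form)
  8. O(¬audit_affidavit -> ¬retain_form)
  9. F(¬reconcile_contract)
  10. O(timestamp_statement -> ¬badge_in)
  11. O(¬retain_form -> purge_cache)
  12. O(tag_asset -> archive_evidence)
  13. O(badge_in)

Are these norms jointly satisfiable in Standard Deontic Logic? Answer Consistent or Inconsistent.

Premise 10 is O(timestamp_statement -> ¬badge_in), but O(timestamp_statement) is not derivable from the premises, so it does not yield O(¬badge_in).
So O(¬badge_in) is not derivable, and the apparent clash with O(badge_in) does not arise.
A world satisfying every obligation exists (e.g. archive_evidence=false, audit_affidavit=true, badge_in=true, escrow_patent=false, purge_cache=false, reconcile_contract=true, retain_form=true, rotate_keys=false, tag_asset=false, take_oath=true, timestamp_statement=false, update_record=false); no atom is both obligatory and forbidden, so the set is consistent.

Consistent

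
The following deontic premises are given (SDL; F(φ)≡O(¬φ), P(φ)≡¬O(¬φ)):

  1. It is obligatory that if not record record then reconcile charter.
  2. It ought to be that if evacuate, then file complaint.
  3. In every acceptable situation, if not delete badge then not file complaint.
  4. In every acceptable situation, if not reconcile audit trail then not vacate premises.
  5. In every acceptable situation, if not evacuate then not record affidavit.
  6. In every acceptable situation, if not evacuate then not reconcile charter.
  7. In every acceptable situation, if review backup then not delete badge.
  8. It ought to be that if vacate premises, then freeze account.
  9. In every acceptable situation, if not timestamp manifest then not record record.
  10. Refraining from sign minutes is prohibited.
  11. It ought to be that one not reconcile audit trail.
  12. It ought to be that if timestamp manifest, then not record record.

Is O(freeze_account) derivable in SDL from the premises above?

Premise 8 is O(vacate_premises → freeze_account), but O(vacate_premises) is not derivable from the premises, so it does not yield O(freeze_account).
No other premise forces O(freeze_account). An ideal world satisfying every premise can still have freeze_account false, so O(freeze_account) is not derivable.

No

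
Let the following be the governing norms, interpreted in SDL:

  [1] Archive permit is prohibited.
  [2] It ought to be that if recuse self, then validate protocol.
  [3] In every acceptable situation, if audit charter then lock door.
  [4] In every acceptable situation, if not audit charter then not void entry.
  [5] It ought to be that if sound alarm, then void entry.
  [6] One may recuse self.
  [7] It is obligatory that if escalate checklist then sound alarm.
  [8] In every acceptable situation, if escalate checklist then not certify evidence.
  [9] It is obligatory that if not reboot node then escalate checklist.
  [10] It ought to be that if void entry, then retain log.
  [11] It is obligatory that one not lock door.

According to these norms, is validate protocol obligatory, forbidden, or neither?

Neither

Premise 2 is O(recuse_self → validate_protocol), but O(recuse_self) is not derivable from the premises (the permission P(recuse_self) asserts only ¬O(¬recuse_self), not O(recuse_self)), so it does not yield O(validate_protocol).
No premise or chain of K-axiom applications forces O(validate_protocol), and none forces O(¬validate_protocol). So validate_protocol is neither obligatory nor forbidden under these norms.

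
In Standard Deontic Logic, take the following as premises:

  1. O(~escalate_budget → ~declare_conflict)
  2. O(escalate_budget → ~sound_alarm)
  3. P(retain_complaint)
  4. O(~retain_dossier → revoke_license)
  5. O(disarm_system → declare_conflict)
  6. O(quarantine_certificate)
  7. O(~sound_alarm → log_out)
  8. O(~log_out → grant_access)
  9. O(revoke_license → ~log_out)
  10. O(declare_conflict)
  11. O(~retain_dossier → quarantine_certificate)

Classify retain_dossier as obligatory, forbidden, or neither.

Premise 10 states O(declare_conflict) outright.
Premise 1 is O(~escalate_budget → ~declare_conflict); contrapositively O(declare_conflict → escalate_budget). Since O(declare_conflict) holds, K gives O(escalate_budget).
Applying K to premise 2 (O(escalate_budget → ~sound_alarm)) and O(escalate_budget) yields O(~sound_alarm).
With premise 7, O(~sound_alarm → log_out), the K-axiom yields O(log_out).
The contrapositive of premise 9 (O(revoke_license → ~log_out)) is O(log_out → ~revoke_license), and O(log_out) is already established, so O(~revoke_license).
Premise 4, O(~retain_dossier → revoke_license), contraposes to O(~revoke_license → retain_dossier); with O(~revoke_license) we get O(retain_dossier).
Premises 3, 5, 6, 8, 11 do not contribute to this derivation.
Hence retain_dossier is obligatory.

Obligatory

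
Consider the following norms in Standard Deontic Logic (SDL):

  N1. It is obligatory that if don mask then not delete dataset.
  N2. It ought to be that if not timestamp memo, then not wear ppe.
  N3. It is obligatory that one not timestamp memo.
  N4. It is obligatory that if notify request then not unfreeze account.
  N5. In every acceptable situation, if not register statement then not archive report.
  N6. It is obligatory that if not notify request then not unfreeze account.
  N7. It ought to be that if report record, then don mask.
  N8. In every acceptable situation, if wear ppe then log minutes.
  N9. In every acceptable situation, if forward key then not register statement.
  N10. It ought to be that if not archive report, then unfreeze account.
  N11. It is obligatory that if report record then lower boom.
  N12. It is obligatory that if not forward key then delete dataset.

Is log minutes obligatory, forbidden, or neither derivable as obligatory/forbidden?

Neither

Premise 8 is O(wear_ppe → log_minutes), but O(wear_ppe) is not derivable from the premises, so it does not yield O(log_minutes).
No premise or chain of K-axiom applications forces O(log_minutes), and none forces O(¬log_minutes). So log_minutes is neither obligatory nor forbidden under these norms.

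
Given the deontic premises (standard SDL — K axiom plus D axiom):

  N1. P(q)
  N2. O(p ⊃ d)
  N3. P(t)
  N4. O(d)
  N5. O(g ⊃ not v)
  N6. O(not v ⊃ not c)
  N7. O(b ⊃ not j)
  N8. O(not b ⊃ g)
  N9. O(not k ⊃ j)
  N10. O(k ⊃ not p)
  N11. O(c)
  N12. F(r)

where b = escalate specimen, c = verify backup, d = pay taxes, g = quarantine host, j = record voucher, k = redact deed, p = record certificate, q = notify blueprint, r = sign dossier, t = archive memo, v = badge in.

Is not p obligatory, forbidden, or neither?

Obligatory

From premise 11 we have O(c).
The contrapositive of premise 6 (O(not v ⊃ not c)) is O(c ⊃ v), and O(c) is already established, so O(v).
Premise 5, O(g ⊃ not v), contraposes to O(v ⊃ not g); with O(v) we get O(not g).
Premise 8, O(not b ⊃ g), contraposes to O(not g ⊃ b); with O(not g) we get O(b).
Premise 7 is O(b ⊃ not j); since O(b), deontic closure gives O(not j).
The contrapositive of premise 9 (O(not k ⊃ j)) is O(not j ⊃ k), and O(not j) is already established, so O(k).
From O(k) and premise 10, O(k ⊃ not p), we obtain O(not p).
Premises 1, 2, 3, 4, 12 do not contribute to this derivation.
Hence not p is obligatory.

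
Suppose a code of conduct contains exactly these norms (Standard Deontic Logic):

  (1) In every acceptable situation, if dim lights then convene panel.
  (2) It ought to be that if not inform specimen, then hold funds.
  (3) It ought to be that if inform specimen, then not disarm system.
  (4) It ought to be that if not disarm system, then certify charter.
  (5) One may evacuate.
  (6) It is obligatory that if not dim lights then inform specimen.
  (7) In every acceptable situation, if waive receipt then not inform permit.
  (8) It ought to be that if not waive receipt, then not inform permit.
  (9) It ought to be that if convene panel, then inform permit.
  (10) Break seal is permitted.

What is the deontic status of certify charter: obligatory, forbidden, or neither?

Obligatory

By case analysis on waive_receipt: premise 7 gives O(waive_receipt → ¬inform_permit) and premise 8 gives O(¬waive_receipt → ¬inform_permit), so O(¬inform_permit) either way.
Premise 9 is O(convene_panel → inform_permit); contrapositively O(¬inform_permit → ¬convene_panel). Since O(¬inform_permit) holds, K gives O(¬convene_panel).
Premise 1 is O(dim_lights → convene_panel); contrapositively O(¬convene_panel → ¬dim_lights). Since O(¬convene_panel) holds, K gives O(¬dim_lights).
Applying K to premise 6 (O(¬dim_lights → inform_specimen)) and O(¬dim_lights) yields O(inform_specimen).
With premise 3, O(inform_specimen → ¬disarm_system), the K-axiom yields O(¬disarm_system).
Applying K to premise 4 (O(¬disarm_system → certify_charter)) and O(¬disarm_system) yields O(certify_charter).
Premises 2, 5, 10 do not contribute to this derivation.
Hence certify_charter is obligatory.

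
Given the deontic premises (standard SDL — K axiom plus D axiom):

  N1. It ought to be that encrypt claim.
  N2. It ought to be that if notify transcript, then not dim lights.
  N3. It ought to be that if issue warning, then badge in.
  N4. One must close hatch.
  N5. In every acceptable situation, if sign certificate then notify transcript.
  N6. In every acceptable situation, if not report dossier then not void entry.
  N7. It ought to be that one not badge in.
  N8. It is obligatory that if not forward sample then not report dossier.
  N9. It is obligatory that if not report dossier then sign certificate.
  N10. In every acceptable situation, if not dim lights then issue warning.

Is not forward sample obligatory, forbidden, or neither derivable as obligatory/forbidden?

Forbidden

Premise 7 gives O(¬badge_in).
Premise 3 is O(issue_warning → badge_in); contrapositively O(¬badge_in → ¬issue_warning). Since O(¬badge_in) holds, K gives O(¬issue_warning).
Premise 10 is O(¬dim_lights → issue_warning); contrapositively O(¬issue_warning → dim_lights). Since O(¬issue_warning) holds, K gives O(dim_lights).
Premise 2, O(notify_transcript → ¬dim_lights), contraposes to O(dim_lights → ¬notify_transcript); with O(dim_lights) we get O(¬notify_transcript).
Premise 5 is O(sign_certificate → notify_transcript); contrapositively O(¬notify_transcript → ¬sign_certificate). Since O(¬notify_transcript) holds, K gives O(¬sign_certificate).
The contrapositive of premise 9 (O(¬report_dossier → sign_certificate)) is O(¬sign_certificate → report_dossier), and O(¬sign_certificate) is already established, so O(report_dossier).
The contrapositive of premise 8 (O(¬forward_sample → ¬report_dossier)) is O(report_dossier → forward_sample), and O(report_dossier) is already established, so O(forward_sample).
Premises 1, 4, 6 do not contribute to this derivation.
Thus O(forward_sample), which is F(¬forward_sample): ¬forward_sample is forbidden.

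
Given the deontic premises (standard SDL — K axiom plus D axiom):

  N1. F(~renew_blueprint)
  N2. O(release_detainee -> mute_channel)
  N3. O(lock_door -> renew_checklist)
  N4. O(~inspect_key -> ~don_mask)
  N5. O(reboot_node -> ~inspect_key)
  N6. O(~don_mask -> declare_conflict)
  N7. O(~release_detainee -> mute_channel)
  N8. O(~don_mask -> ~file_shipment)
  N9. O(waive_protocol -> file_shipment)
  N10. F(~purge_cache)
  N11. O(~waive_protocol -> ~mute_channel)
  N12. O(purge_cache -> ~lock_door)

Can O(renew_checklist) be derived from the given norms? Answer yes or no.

Premise 3 is O(lock_door -> renew_checklist), but O(lock_door) is not derivable from the premises, so it does not yield O(renew_checklist).
No other premise forces O(renew_checklist). An ideal world satisfying every premise can still have renew_checklist false, so O(renew_checklist) is not derivable.

No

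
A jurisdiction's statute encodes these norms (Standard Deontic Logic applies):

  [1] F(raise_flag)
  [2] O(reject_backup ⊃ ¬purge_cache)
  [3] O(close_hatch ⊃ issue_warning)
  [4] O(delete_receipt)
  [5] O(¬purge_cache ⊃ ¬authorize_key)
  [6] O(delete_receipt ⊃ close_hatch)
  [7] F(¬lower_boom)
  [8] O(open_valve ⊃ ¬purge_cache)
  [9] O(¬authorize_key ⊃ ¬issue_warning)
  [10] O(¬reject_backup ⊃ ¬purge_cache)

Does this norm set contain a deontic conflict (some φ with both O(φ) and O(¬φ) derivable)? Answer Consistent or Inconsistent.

Inconsistent

By case analysis on ¬reject_backup: premise 10 gives O(¬reject_backup ⊃ ¬purge_cache) and premise 2 gives O(reject_backup ⊃ ¬purge_cache), so O(¬purge_cache) either way.
Applying K to premise 5 (O(¬purge_cache ⊃ ¬authorize_key)) and O(¬purge_cache) yields O(¬authorize_key).
Premise 9 is O(¬authorize_key ⊃ ¬issue_warning); since O(¬authorize_key), deontic closure gives O(¬issue_warning).
The contrapositive of premise 3 (O(close_hatch ⊃ issue_warning)) is O(¬issue_warning ⊃ ¬close_hatch), and O(¬issue_warning) is already established, so O(¬close_hatch).
Premise 6, O(delete_receipt ⊃ close_hatch), contraposes to O(¬close_hatch ⊃ ¬delete_receipt); with O(¬close_hatch) we get O(¬delete_receipt).
But premise 4 directly asserts O(delete_receipt).
We now have both O(¬delete_receipt) and O(delete_receipt) — delete_receipt is simultaneously obligatory and forbidden, violating the D-axiom.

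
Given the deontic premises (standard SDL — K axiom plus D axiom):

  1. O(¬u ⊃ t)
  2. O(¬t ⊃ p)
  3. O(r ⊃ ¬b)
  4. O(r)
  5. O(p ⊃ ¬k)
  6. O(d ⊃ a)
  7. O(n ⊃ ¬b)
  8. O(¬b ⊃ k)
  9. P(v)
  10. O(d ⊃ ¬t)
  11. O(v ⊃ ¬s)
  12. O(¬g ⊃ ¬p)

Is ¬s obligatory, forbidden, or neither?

Neither

Premise 11 is O(v ⊃ ¬s), but O(v) is not derivable from the premises (the permission P(v) asserts only ¬O(¬v), not O(v)), so it does not yield O(¬s).
No premise or chain of K-axiom applications forces O(¬s), and none forces O(s). So ¬s is neither obligatory nor forbidden under these norms.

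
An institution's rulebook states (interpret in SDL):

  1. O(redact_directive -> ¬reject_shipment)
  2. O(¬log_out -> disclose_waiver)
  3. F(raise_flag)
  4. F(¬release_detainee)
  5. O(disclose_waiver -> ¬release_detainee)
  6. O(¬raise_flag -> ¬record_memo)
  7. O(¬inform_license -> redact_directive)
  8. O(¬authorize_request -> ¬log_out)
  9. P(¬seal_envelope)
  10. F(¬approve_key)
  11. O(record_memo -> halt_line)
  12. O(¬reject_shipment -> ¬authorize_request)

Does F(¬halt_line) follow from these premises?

Premise 11 is O(record_memo -> halt_line), but O(record_memo) is not derivable from the premises, so it does not yield O(halt_line).
No other premise forces O(halt_line). An ideal world satisfying every premise can still have ¬halt_line true, so F(¬halt_line) is not derivable.

No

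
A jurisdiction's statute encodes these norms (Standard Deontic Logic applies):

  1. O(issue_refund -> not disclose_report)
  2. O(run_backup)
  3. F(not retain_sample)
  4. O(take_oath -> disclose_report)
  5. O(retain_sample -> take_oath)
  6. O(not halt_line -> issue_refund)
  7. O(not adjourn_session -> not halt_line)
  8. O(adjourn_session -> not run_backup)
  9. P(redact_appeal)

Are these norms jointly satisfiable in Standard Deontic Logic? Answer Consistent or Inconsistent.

Premise 2 states O(run_backup) outright.
The contrapositive of premise 8 (O(adjourn_session -> not run_backup)) is O(run_backup -> not adjourn_session), and O(run_backup) is already established, so O(not adjourn_session).
Applying K to premise 7 (O(not adjourn_session -> not halt_line)) and O(not adjourn_session) yields O(not halt_line).
Applying K to premise 6 (O(not halt_line -> issue_refund)) and O(not halt_line) yields O(issue_refund).
Applying K to premise 1 (O(issue_refund -> not disclose_report)) and O(issue_refund) yields O(not disclose_report).
Premise 4, O(take_oath -> disclose_report), contraposes to O(not disclose_report -> not take_oath); with O(not disclose_report) we get O(not take_oath).
Premise 5 is O(retain_sample -> take_oath); contrapositively O(not take_oath -> not retain_sample). Since O(not take_oath) holds, K gives O(not retain_sample).
However, F(not retain_sample) at premise 3 amounts to O(retain_sample).
We now have both O(not retain_sample) and O(retain_sample) — retain_sample is simultaneously obligatory and forbidden, violating the D-axiom.

Inconsistent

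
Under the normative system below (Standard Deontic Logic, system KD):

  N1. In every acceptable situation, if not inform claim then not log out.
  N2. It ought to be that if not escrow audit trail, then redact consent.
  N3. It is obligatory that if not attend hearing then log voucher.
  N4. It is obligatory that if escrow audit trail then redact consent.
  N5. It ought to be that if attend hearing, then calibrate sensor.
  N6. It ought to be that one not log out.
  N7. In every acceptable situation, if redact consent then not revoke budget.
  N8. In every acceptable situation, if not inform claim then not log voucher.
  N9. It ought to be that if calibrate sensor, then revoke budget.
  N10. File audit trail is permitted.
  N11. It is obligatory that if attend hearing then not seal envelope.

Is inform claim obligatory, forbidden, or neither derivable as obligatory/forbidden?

Obligatory

Premises 4 and 2 cover both cases: O(escrow_audit_trail → redact_consent) and O(¬escrow_audit_trail → redact_consent). Since escrow_audit_trail ∨ ¬escrow_audit_trail is a tautology, O(redact_consent) follows.
From O(redact_consent) and premise 7, O(redact_consent → ¬revoke_budget), we obtain O(¬revoke_budget).
Premise 9 is O(calibrate_sensor → revoke_budget); contrapositively O(¬revoke_budget → ¬calibrate_sensor). Since O(¬revoke_budget) holds, K gives O(¬calibrate_sensor).
The contrapositive of premise 5 (O(attend_hearing → calibrate_sensor)) is O(¬calibrate_sensor → ¬attend_hearing), and O(¬calibrate_sensor) is already established, so O(¬attend_hearing).
Premise 3 is O(¬attend_hearing → log_voucher); since O(¬attend_hearing), deontic closure gives O(log_voucher).
The contrapositive of premise 8 (O(¬inform_claim → ¬log_voucher)) is O(log_voucher → inform_claim), and O(log_voucher) is already established, so O(inform_claim).
Premises 1, 6, 10, 11 do not contribute to this derivation.
Hence inform_claim is obligatory.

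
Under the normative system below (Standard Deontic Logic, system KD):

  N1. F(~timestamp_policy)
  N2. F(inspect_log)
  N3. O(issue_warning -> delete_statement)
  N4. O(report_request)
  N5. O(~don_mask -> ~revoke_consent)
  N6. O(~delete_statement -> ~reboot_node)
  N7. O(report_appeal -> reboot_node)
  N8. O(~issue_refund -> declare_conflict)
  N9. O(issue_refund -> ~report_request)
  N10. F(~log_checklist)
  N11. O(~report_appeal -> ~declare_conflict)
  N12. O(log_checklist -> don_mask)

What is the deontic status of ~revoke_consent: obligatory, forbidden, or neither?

Neither

Premise 5 is O(~don_mask -> ~revoke_consent), but O(~don_mask) is not derivable from the premises, so it does not yield O(~revoke_consent).
No premise or chain of K-axiom applications forces O(~revoke_consent), and none forces O(revoke_consent). So ~revoke_consent is neither obligatory nor forbidden under these norms.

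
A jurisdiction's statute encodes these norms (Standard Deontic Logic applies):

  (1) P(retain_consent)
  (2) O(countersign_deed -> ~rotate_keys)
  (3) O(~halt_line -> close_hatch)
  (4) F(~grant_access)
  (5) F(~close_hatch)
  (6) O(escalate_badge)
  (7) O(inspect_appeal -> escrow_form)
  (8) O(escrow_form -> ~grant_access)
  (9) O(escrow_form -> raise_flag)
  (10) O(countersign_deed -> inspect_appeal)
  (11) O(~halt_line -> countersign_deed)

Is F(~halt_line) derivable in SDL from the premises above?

Yes

F(~grant_access) at premise 4 means O(grant_access).
Premise 8 is O(escrow_form -> ~grant_access); contrapositively O(grant_access -> ~escrow_form). Since O(grant_access) holds, K gives O(~escrow_form).
The contrapositive of premise 7 (O(inspect_appeal -> escrow_form)) is O(~escrow_form -> ~inspect_appeal), and O(~escrow_form) is already established, so O(~inspect_appeal).
Premise 10 is O(countersign_deed -> inspect_appeal); contrapositively O(~inspect_appeal -> ~countersign_deed). Since O(~inspect_appeal) holds, K gives O(~countersign_deed).
The contrapositive of premise 11 (O(~halt_line -> countersign_deed)) is O(~countersign_deed -> halt_line), and O(~countersign_deed) is already established, so O(halt_line).
Premises 1, 2, 3, 5, 6, 9 do not contribute to this derivation.
So O(halt_line) holds, i.e. F(~halt_line). The claim follows.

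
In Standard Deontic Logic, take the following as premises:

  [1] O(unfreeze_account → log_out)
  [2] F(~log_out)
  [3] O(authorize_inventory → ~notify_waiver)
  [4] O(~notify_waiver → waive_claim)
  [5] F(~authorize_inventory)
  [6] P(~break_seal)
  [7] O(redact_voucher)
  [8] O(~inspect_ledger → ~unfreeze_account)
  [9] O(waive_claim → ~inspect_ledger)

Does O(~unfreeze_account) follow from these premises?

Yes

Premise 5, F(~authorize_inventory), is equivalent to O(authorize_inventory).
With premise 3, O(authorize_inventory → ~notify_waiver), the K-axiom yields O(~notify_waiver).
Applying K to premise 4 (O(~notify_waiver → waive_claim)) and O(~notify_waiver) yields O(waive_claim).
From O(waive_claim) and premise 9, O(waive_claim → ~inspect_ledger), we obtain O(~inspect_ledger).
Premise 8 is O(~inspect_ledger → ~unfreeze_account); since O(~inspect_ledger), deontic closure gives O(~unfreeze_account).
Premises 1, 2, 6, 7 do not contribute to this derivation.
So O(~unfreeze_account) follows.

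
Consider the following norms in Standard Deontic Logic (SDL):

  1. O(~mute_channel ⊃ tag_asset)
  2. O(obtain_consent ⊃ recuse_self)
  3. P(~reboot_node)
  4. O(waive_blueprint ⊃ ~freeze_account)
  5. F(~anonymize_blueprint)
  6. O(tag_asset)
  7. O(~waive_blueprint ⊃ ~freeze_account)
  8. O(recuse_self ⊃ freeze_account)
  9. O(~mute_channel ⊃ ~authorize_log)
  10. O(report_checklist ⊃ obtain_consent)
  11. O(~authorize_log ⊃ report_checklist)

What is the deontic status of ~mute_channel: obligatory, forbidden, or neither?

Forbidden

Premises 7 and 4 cover both cases: O(~waive_blueprint ⊃ ~freeze_account) and O(waive_blueprint ⊃ ~freeze_account). Since ~waive_blueprint ∨ waive_blueprint is a tautology, O(~freeze_account) follows.
Premise 8 is O(recuse_self ⊃ freeze_account); contrapositively O(~freeze_account ⊃ ~recuse_self). Since O(~freeze_account) holds, K gives O(~recuse_self).
Premise 2, O(obtain_consent ⊃ recuse_self), contraposes to O(~recuse_self ⊃ ~obtain_consent); with O(~recuse_self) we get O(~obtain_consent).
Premise 10, O(report_checklist ⊃ obtain_consent), contraposes to O(~obtain_consent ⊃ ~report_checklist); with O(~obtain_consent) we get O(~report_checklist).
Premise 11 is O(~authorize_log ⊃ report_checklist); contrapositively O(~report_checklist ⊃ authorize_log). Since O(~report_checklist) holds, K gives O(authorize_log).
The contrapositive of premise 9 (O(~mute_channel ⊃ ~authorize_log)) is O(authorize_log ⊃ mute_channel), and O(authorize_log) is already established, so O(mute_channel).
Premises 1, 3, 5, 6 do not contribute to this derivation.
Thus O(mute_channel), which is F(~mute_channel): ~mute_channel is forbidden.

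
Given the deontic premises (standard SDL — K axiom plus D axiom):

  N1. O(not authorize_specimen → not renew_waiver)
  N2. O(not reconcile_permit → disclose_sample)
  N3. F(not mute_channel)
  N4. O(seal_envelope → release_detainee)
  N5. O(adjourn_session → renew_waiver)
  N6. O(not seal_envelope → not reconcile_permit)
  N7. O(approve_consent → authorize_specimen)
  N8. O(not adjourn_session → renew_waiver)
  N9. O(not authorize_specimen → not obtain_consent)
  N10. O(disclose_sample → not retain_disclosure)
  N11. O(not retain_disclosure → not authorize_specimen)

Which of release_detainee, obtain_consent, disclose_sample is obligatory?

release_detainee

By case analysis on not adjourn_session: premise 8 gives O(not adjourn_session → renew_waiver) and premise 5 gives O(adjourn_session → renew_waiver), so O(renew_waiver) either way.
Premise 1 is O(not authorize_specimen → not renew_waiver); contrapositively O(renew_waiver → authorize_specimen). Since O(renew_waiver) holds, K gives O(authorize_specimen).
Premise 11 is O(not retain_disclosure → not authorize_specimen); contrapositively O(authorize_specimen → retain_disclosure). Since O(authorize_specimen) holds, K gives O(retain_disclosure).
The contrapositive of premise 10 (O(disclose_sample → not retain_disclosure)) is O(retain_disclosure → not disclose_sample), and O(retain_disclosure) is already established, so O(not disclose_sample).
Premise 2, O(not reconcile_permit → disclose_sample), contraposes to O(not disclose_sample → reconcile_permit); with O(not disclose_sample) we get O(reconcile_permit).
Premise 6 is O(not seal_envelope → not reconcile_permit); contrapositively O(reconcile_permit → seal_envelope). Since O(reconcile_permit) holds, K gives O(seal_envelope).
Applying K to premise 4 (O(seal_envelope → release_detainee)) and O(seal_envelope) yields O(release_detainee).
So O(release_detainee) holds — release_detainee is obligatory. None of the other listed options is made obligatory by any chain of premises.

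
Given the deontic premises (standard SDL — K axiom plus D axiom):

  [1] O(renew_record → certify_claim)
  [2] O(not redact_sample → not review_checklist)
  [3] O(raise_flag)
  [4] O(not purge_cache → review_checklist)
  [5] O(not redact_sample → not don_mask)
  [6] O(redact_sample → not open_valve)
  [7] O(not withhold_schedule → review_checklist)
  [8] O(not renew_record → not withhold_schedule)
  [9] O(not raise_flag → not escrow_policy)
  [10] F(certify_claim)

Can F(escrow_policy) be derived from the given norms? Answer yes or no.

No

Premise 9 is O(not raise_flag → not escrow_policy), but O(not raise_flag) is not derivable from the premises, so it does not yield O(not escrow_policy).
No other premise forces O(not escrow_policy). An ideal world satisfying every premise can still have escrow_policy true, so F(escrow_policy) is not derivable.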